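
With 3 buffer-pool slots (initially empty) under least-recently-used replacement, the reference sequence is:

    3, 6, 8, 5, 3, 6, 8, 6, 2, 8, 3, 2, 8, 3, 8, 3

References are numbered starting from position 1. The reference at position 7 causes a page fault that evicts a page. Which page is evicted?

pos 1: 3 -> miss, frames {3}
pos 2: 6 -> miss, frames {3,6}
pos 3: 8 -> miss, frames {3,6,8}
pos 4: 5 -> miss, evict 3, frames {6,8,5}
pos 5: 3 -> miss, evict 6, frames {8,5,3}
pos 6: 6 -> miss, evict 8, frames {5,3,6}
pos 7: 8 -> miss, evict 5, frames {3,6,8}
At position 7, page 5 is evicted.

5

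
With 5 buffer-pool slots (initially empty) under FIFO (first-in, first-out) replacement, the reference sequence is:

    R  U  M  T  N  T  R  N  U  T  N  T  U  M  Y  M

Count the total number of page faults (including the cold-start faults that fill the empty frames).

R -> fault, frames (R)
U -> fault, frames (R U)
M -> fault, frames (R U M)
T -> fault, frames (R U M T)
N -> fault, frames (R U M T N)
T -> hit
R -> hit
N -> hit
U -> hit
T -> hit
N -> hit
T -> hit
U -> hit
M -> hit
Y -> fault, evict R, frames (U M T N Y)
M -> hit
Page faults: 6.

6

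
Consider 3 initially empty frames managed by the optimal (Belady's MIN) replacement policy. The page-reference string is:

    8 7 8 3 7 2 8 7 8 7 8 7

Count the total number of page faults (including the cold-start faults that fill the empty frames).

4

8 -> miss, frames (8)
7 -> miss, frames (8 7)
8 -> hit
3 -> miss, frames (8 7 3)
7 -> hit
2 -> miss, evict 3, frames (8 7 2)
8 -> hit
7 -> hit
8 -> hit
7 -> hit
8 -> hit
7 -> hit
Page faults: 4.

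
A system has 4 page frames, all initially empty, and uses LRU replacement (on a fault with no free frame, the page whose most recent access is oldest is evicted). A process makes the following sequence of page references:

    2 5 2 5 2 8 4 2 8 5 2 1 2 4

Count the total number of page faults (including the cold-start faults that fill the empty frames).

6

2: fault, frames (2)
5: fault, frames (2 5)
2: hit
5: hit
2: hit
8: fault, frames (5 2 8)
4: fault, frames (5 2 8 4)
2: hit
8: hit
5: hit
2: hit
1: fault, evict 4, frames (8 5 2 1)
2: hit
4: fault, evict 8, frames (5 1 2 4)
Page faults: 6.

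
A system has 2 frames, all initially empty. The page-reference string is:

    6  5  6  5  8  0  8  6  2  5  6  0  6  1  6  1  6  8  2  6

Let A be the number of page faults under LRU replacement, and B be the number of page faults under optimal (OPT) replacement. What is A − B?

Under LRU: F F . . F F . F F F F F . F . . . F F F → 13 faults.
Under OPT: F F . . F F . F F F . F . F . . . F F . → 11 faults.
A − B = 13 − 11 = 2.

2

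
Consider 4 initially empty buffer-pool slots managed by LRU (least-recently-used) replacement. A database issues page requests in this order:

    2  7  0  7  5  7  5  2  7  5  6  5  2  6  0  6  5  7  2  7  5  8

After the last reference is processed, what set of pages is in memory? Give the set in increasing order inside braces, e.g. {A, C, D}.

2 -> miss, frames (2)
7 -> miss, frames (2 7)
0 -> miss, frames (2 7 0)
7 -> hit
5 -> miss, frames (2 0 7 5)
7 -> hit
5 -> hit
2 -> hit
7 -> hit
5 -> hit
6 -> miss, evict 0, frames (2 7 5 6)
5 -> hit
2 -> hit
6 -> hit
0 -> miss, evict 7, frames (5 2 6 0)
6 -> hit
5 -> hit
7 -> miss, evict 2, frames (0 6 5 7)
2 -> miss, evict 0, frames (6 5 7 2)
7 -> hit
5 -> hit
8 -> miss, evict 6, frames (2 7 5 8)

{2, 5, 7, 8}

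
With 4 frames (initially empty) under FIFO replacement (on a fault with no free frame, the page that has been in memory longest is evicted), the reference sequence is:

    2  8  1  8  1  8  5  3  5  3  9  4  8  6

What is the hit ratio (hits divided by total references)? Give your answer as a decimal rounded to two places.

0.36

2 -> fault, frames (2)
8 -> fault, frames (2 8)
1 -> fault, frames (2 8 1)
8 -> hit
1 -> hit
8 -> hit
5 -> fault, frames (2 8 1 5)
3 -> fault, evict 2, frames (8 1 5 3)
5 -> hit
3 -> hit
9 -> fault, evict 8, frames (1 5 3 9)
4 -> fault, evict 1, frames (5 3 9 4)
8 -> fault, evict 5, frames (3 9 4 8)
6 -> fault, evict 3, frames (9 4 8 6)
Hits: 5 of 14 references → 5/14 = 0.3571.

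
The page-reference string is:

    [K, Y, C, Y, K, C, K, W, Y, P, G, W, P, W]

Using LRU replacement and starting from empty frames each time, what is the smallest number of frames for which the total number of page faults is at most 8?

f=1: 14 faults
f=2: 11 faults
f=3: 8 faults
f=4: 6 faults
f=5: 6 faults
f=6: 6 faults
Smallest f with faults ≤ 8 is 3.

3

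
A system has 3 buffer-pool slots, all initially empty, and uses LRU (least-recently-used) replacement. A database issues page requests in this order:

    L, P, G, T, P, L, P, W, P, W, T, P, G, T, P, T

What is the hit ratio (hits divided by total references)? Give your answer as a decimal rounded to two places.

0.50

L: miss, frames (L)
P: miss, frames (L P)
G: miss, frames (L P G)
T: miss, evict L, frames (P G T)
P: hit
L: miss, evict G, frames (T P L)
P: hit
W: miss, evict T, frames (L P W)
P: hit
W: hit
T: miss, evict L, frames (P W T)
P: hit
G: miss, evict W, frames (T P G)
T: hit
P: hit
T: hit
Hits: 8 of 16 references → 8/16 = 0.5000.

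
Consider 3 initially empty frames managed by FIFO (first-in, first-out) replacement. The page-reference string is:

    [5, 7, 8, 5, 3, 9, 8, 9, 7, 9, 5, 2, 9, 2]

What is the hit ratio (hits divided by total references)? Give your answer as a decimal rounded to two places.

5: fault, frames [5]
7: fault, frames [5, 7]
8: fault, frames [5, 7, 8]
5: hit
3: fault, evict 5, frames [7, 8, 3]
9: fault, evict 7, frames [8, 3, 9]
8: hit
9: hit
7: fault, evict 8, frames [3, 9, 7]
9: hit
5: fault, evict 3, frames [9, 7, 5]
2: fault, evict 9, frames [7, 5, 2]
9: fault, evict 7, frames [5, 2, 9]
2: hit
Hits: 5 of 14 references → 5/14 = 0.3571.

0.36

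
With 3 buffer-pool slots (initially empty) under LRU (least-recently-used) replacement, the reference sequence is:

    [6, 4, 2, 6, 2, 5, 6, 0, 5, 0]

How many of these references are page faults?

5

6: fault, frames [6]
4: fault, frames [6, 4]
2: fault, frames [6, 4, 2]
6: hit
2: hit
5: fault, evict 4, frames [6, 2, 5]
6: hit
0: fault, evict 2, frames [5, 6, 0]
5: hit
0: hit
Page faults: 5.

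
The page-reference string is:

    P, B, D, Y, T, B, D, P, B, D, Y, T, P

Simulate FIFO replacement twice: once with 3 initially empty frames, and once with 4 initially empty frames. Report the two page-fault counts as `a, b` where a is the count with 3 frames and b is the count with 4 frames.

10, 11

3 frames: F F F F F F F F . . F F . → 10 faults.
4 frames: F F F F F . . F F F F F F → 11 faults.
11 > 10: adding a frame increased faults — Belady's anomaly.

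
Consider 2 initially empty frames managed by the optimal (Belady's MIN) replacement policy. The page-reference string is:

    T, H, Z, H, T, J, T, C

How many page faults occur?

6

T: fault, frames (T)
H: fault, frames (T H)
Z: fault, evict T, frames (H Z)
H: hit
T: fault, evict Z, frames (H T)
J: fault, evict H, frames (T J)
T: hit
C: fault, evict J, frames (T C)
Page faults: 6.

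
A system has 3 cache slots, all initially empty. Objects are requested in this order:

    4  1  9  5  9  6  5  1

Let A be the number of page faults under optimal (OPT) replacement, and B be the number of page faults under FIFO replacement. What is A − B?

Under OPT: F F F F . F . . → 5 faults.
Under FIFO: F F F F . F . F → 6 faults.
A − B = 5 − 6 = -1.

-1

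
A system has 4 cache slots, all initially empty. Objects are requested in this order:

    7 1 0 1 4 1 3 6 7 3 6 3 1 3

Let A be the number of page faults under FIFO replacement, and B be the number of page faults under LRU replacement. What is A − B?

Under FIFO: F F F . F . F F F . . . F . → 8 faults.
Under LRU: F F F . F . F F F . . . . . → 7 faults.
A − B = 8 − 7 = 1.

1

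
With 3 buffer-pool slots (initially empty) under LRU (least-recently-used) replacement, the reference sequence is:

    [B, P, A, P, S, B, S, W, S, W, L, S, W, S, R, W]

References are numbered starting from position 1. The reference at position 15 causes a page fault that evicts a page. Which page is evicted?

L

pos 1: B: miss, frames {B}
pos 2: P: miss, frames {B,P}
pos 3: A: miss, frames {B,P,A}
pos 4: P: hit
pos 5: S: miss, evict B, frames {A,P,S}
pos 6: B: miss, evict A, frames {P,S,B}
pos 7: S: hit
pos 8: W: miss, evict P, frames {B,S,W}
pos 9: S: hit
pos 10: W: hit
pos 11: L: miss, evict B, frames {S,W,L}
pos 12: S: hit
pos 13: W: hit
pos 14: S: hit
pos 15: R: miss, evict L, frames {W,S,R}
At position 15, page L is evicted.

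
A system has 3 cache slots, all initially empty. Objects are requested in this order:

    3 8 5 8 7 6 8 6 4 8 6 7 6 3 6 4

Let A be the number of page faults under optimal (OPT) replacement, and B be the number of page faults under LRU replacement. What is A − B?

-1

Under OPT: F F F . F F . . F . . F . F . . → 8 faults.
Under LRU: F F F . F F . . F . . F . F . F → 9 faults.
A − B = 8 − 9 = -1.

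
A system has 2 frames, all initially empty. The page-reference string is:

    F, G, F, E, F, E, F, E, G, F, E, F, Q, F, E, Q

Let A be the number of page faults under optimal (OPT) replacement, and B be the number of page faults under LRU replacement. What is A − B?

Under OPT: F F . F . . . . F . F . F . F . → 7 faults.
Under LRU: F F . F . . . . F F F . F . F F → 9 faults.
A − B = 7 − 9 = -2.

-2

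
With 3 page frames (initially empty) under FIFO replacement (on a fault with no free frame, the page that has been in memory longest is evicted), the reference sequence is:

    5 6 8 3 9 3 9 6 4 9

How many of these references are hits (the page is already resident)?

5: miss, frames [5]
6: miss, frames [5, 6]
8: miss, frames [5, 6, 8]
3: miss, evict 5, frames [6, 8, 3]
9: miss, evict 6, frames [8, 3, 9]
3: hit
9: hit
6: miss, evict 8, frames [3, 9, 6]
4: miss, evict 3, frames [9, 6, 4]
9: hit
Hits: 3.

3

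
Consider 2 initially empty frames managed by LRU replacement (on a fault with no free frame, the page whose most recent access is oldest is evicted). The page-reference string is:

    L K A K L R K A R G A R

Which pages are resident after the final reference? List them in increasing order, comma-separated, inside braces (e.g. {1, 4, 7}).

L → fault, frames (L)
K → fault, frames (L K)
A → fault, evict L, frames (K A)
K → hit
L → fault, evict A, frames (K L)
R → fault, evict K, frames (L R)
K → fault, evict L, frames (R K)
A → fault, evict R, frames (K A)
R → fault, evict K, frames (A R)
G → fault, evict A, frames (R G)
A → fault, evict R, frames (G A)
R → fault, evict G, frames (A R)

{A, R}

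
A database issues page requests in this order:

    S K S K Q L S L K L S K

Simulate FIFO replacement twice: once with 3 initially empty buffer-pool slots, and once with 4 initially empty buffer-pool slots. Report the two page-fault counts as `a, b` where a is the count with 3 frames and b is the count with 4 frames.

6, 4

3 frames: F F . . F F F . F . . . → 6 faults.
4 frames: F F . . F F . . . . . . → 4 faults.
4 < 6: adding a frame reduced faults, as is typical.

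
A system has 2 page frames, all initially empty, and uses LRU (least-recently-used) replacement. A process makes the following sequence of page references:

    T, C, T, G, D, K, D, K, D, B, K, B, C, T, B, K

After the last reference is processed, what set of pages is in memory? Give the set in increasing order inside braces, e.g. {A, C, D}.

T: fault, frames {T}
C: fault, frames {T,C}
T: hit
G: fault, evict C, frames {T,G}
D: fault, evict T, frames {G,D}
K: fault, evict G, frames {D,K}
D: hit
K: hit
D: hit
B: fault, evict K, frames {D,B}
K: fault, evict D, frames {B,K}
B: hit
C: fault, evict K, frames {B,C}
T: fault, evict B, frames {C,T}
B: fault, evict C, frames {T,B}
K: fault, evict T, frames {B,K}

{B, K}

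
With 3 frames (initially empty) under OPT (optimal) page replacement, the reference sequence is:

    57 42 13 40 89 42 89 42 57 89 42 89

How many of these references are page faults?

5

57: miss, frames {57}
42: miss, frames {57,42}
13: miss, frames {57,42,13}
40: miss, evict 13, frames {57,42,40}
89: miss, evict 40, frames {57,42,89}
42: hit
89: hit
42: hit
57: hit
89: hit
42: hit
89: hit
Page faults: 5.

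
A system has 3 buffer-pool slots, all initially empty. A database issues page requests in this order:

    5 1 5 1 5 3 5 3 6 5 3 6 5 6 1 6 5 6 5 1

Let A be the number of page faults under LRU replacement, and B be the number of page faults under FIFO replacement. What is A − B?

Under LRU: F F . . . F . . F . . . . . F . . . . . → 5 faults.
Under FIFO: F F . . . F . . F F . . . . F . . . . . → 6 faults.
A − B = 5 − 6 = -1.

-1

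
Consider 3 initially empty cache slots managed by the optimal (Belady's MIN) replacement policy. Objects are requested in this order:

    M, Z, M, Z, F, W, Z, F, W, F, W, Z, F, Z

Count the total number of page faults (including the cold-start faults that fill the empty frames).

M -> miss, frames [M]
Z -> miss, frames [M, Z]
M -> hit
Z -> hit
F -> miss, frames [M, Z, F]
W -> miss, evict M, frames [Z, F, W]
Z -> hit
F -> hit
W -> hit
F -> hit
W -> hit
Z -> hit
F -> hit
Z -> hit
Page faults: 4.

4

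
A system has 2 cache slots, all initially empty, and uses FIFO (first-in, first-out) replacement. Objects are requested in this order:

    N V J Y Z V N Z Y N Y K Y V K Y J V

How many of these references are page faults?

17

N: fault, frames [N]
V: fault, frames [N, V]
J: fault, evict N, frames [V, J]
Y: fault, evict V, frames [J, Y]
Z: fault, evict J, frames [Y, Z]
V: fault, evict Y, frames [Z, V]
N: fault, evict Z, frames [V, N]
Z: fault, evict V, frames [N, Z]
Y: fault, evict N, frames [Z, Y]
N: fault, evict Z, frames [Y, N]
Y: hit
K: fault, evict Y, frames [N, K]
Y: fault, evict N, frames [K, Y]
V: fault, evict K, frames [Y, V]
K: fault, evict Y, frames [V, K]
Y: fault, evict V, frames [K, Y]
J: fault, evict K, frames [Y, J]
V: fault, evict Y, frames [J, V]
Page faults: 17.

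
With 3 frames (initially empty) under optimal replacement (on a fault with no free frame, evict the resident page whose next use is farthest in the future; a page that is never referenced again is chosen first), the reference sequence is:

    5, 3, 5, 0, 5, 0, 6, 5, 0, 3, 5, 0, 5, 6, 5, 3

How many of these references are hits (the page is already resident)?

5 → miss, frames {5}
3 → miss, frames {5,3}
5 → hit
0 → miss, frames {5,3,0}
5 → hit
0 → hit
6 → miss, evict 3, frames {5,0,6}
5 → hit
0 → hit
3 → miss, evict 6, frames {5,0,3}
5 → hit
0 → hit
5 → hit
6 → miss, evict 0, frames {5,3,6}
5 → hit
3 → hit
Hits: 10.

10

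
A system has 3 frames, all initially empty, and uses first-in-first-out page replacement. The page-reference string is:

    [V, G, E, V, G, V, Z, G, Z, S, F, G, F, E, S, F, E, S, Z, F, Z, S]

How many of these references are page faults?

11

V → fault, frames (V)
G → fault, frames (V G)
E → fault, frames (V G E)
V → hit
G → hit
V → hit
Z → fault, evict V, frames (G E Z)
G → hit
Z → hit
S → fault, evict G, frames (E Z S)
F → fault, evict E, frames (Z S F)
G → fault, evict Z, frames (S F G)
F → hit
E → fault, evict S, frames (F G E)
S → fault, evict F, frames (G E S)
F → fault, evict G, frames (E S F)
E → hit
S → hit
Z → fault, evict E, frames (S F Z)
F → hit
Z → hit
S → hit
Page faults: 11.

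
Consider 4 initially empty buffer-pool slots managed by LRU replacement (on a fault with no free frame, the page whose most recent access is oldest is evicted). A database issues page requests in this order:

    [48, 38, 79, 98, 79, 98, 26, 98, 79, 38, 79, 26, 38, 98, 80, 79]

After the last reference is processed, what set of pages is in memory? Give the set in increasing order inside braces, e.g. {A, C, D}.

{38, 79, 80, 98}

48: fault, frames [48]
38: fault, frames [48, 38]
79: fault, frames [48, 38, 79]
98: fault, frames [48, 38, 79, 98]
79: hit
98: hit
26: fault, evict 48, frames [38, 79, 98, 26]
98: hit
79: hit
38: hit
79: hit
26: hit
38: hit
98: hit
80: fault, evict 79, frames [26, 38, 98, 80]
79: fault, evict 26, frames [38, 98, 80, 79]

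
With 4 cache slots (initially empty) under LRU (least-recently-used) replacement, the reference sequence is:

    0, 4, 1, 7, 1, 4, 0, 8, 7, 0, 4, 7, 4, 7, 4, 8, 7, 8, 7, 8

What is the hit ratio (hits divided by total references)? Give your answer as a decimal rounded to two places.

0.70

0: miss, frames (0)
4: miss, frames (0 4)
1: miss, frames (0 4 1)
7: miss, frames (0 4 1 7)
1: hit
4: hit
0: hit
8: miss, evict 7, frames (1 4 0 8)
7: miss, evict 1, frames (4 0 8 7)
0: hit
4: hit
7: hit
4: hit
7: hit
4: hit
8: hit
7: hit
8: hit
7: hit
8: hit
Hits: 14 of 20 references → 14/20 = 0.7000.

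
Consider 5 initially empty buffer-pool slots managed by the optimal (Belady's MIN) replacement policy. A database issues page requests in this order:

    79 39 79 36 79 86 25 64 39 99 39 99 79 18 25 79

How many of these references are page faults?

79: fault, frames [79]
39: fault, frames [79, 39]
79: hit
36: fault, frames [79, 39, 36]
79: hit
86: fault, frames [79, 39, 36, 86]
25: fault, frames [79, 39, 36, 86, 25]
64: fault, evict 86, frames [79, 39, 36, 25, 64]
39: hit
99: fault, evict 64, frames [79, 39, 36, 25, 99]
39: hit
99: hit
79: hit
18: fault, evict 99, frames [79, 39, 36, 25, 18]
25: hit
79: hit
Page faults: 8.

8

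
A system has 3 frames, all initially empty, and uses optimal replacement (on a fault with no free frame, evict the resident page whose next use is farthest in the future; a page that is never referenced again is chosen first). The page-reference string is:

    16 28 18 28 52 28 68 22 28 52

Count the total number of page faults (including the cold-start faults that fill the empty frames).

16: fault, frames (16)
28: fault, frames (16 28)
18: fault, frames (16 28 18)
28: hit
52: fault, evict 18, frames (16 28 52)
28: hit
68: fault, evict 16, frames (28 52 68)
22: fault, evict 68, frames (28 52 22)
28: hit
52: hit
Page faults: 6.

6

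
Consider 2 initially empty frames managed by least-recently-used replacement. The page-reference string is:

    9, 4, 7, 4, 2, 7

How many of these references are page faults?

9 -> miss, frames (9)
4 -> miss, frames (9 4)
7 -> miss, evict 9, frames (4 7)
4 -> hit
2 -> miss, evict 7, frames (4 2)
7 -> miss, evict 4, frames (2 7)
Page faults: 5.

5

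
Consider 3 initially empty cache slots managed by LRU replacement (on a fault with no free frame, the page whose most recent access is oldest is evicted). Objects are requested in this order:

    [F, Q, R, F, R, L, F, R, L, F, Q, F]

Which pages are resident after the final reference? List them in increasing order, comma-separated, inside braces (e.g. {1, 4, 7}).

{F, L, Q}

F → miss, frames (F)
Q → miss, frames (F Q)
R → miss, frames (F Q R)
F → hit
R → hit
L → miss, evict Q, frames (F R L)
F → hit
R → hit
L → hit
F → hit
Q → miss, evict R, frames (L F Q)
F → hit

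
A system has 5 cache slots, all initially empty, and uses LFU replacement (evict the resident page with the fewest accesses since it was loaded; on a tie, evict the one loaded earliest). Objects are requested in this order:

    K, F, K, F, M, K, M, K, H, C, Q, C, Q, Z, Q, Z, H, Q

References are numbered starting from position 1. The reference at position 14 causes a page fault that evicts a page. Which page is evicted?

pos 1: K: fault, frames {K}
pos 2: F: fault, frames {K,F}
pos 3: K: hit
pos 4: F: hit
pos 5: M: fault, frames {K,F,M}
pos 6: K: hit
pos 7: M: hit
pos 8: K: hit
pos 9: H: fault, frames {K,F,M,H}
pos 10: C: fault, frames {K,F,M,H,C}
pos 11: Q: fault, evict H, frames {K,F,M,C,Q}
pos 12: C: hit
pos 13: Q: hit
pos 14: Z: fault, evict F, frames {K,M,C,Q,Z}
At position 14, page F is evicted.

F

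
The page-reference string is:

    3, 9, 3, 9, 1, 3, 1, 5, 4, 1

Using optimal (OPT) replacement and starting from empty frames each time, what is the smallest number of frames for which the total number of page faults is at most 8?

2

f=1: 10 faults
f=2: 5 faults
f=3: 5 faults
f=4: 5 faults
f=5: 5 faults
Smallest f with faults ≤ 8 is 2.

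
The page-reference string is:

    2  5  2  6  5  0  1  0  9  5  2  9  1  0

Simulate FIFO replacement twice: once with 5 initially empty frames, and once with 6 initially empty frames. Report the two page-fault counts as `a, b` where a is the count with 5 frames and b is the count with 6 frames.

7, 6

5 frames: F F . F . F F . F . F . . . → 7 faults.
6 frames: F F . F . F F . F . . . . . → 6 faults.
6 < 7: adding a frame reduced faults, as is typical.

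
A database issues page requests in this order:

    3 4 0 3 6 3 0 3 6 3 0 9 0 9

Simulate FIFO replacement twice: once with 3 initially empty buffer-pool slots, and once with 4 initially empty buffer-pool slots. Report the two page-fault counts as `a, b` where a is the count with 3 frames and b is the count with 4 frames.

3 frames: F F F . F F . . . . . F F . → 7 faults.
4 frames: F F F . F . . . . . . F . . → 5 faults.
5 < 7: adding a frame reduced faults, as is typical.

7, 5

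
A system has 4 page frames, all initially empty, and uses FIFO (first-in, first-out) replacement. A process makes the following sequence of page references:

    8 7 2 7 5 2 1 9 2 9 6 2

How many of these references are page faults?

8

8 -> miss, frames (8)
7 -> miss, frames (8 7)
2 -> miss, frames (8 7 2)
7 -> hit
5 -> miss, frames (8 7 2 5)
2 -> hit
1 -> miss, evict 8, frames (7 2 5 1)
9 -> miss, evict 7, frames (2 5 1 9)
2 -> hit
9 -> hit
6 -> miss, evict 2, frames (5 1 9 6)
2 -> miss, evict 5, frames (1 9 6 2)
Page faults: 8.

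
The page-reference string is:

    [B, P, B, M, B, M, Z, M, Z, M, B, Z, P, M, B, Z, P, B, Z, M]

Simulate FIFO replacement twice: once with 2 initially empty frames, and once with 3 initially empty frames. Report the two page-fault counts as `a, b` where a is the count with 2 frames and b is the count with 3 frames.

2 frames: F F . F F . F F . . F F F F F F F F F F → 16 faults.
3 frames: F F . F . . F . . . F . F F . F . F . . → 9 faults.
9 < 16: adding a frame reduced faults, as is typical.

16, 9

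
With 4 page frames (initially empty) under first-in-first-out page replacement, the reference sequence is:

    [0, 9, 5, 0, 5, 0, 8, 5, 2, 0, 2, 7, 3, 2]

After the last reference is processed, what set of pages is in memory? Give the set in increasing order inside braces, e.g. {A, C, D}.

0 → fault, frames {0}
9 → fault, frames {0,9}
5 → fault, frames {0,9,5}
0 → hit
5 → hit
0 → hit
8 → fault, frames {0,9,5,8}
5 → hit
2 → fault, evict 0, frames {9,5,8,2}
0 → fault, evict 9, frames {5,8,2,0}
2 → hit
7 → fault, evict 5, frames {8,2,0,7}
3 → fault, evict 8, frames {2,0,7,3}
2 → hit

{0, 2, 3, 7}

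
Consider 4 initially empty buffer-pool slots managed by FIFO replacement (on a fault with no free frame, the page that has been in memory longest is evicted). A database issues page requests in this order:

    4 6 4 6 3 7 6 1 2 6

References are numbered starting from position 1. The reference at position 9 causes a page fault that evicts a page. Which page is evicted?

pos 1: 4: miss, frames [4]
pos 2: 6: miss, frames [4, 6]
pos 3: 4: hit
pos 4: 6: hit
pos 5: 3: miss, frames [4, 6, 3]
pos 6: 7: miss, frames [4, 6, 3, 7]
pos 7: 6: hit
pos 8: 1: miss, evict 4, frames [6, 3, 7, 1]
pos 9: 2: miss, evict 6, frames [3, 7, 1, 2]
At position 9, page 6 is evicted.

6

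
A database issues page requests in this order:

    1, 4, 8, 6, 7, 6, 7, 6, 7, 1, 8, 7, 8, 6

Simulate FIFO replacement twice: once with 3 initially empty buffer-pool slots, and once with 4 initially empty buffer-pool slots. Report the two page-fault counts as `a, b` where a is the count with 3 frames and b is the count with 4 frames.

8, 6

3 frames: F F F F F . . . . F F . . F → 8 faults.
4 frames: F F F F F . . . . F . . . . → 6 faults.
6 < 8: adding a frame reduced faults, as is typical.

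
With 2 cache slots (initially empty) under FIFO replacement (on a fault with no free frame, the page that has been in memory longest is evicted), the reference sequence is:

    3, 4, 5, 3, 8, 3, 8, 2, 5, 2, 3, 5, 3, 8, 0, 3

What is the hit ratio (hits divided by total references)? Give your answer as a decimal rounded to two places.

3: fault, frames [3]
4: fault, frames [3, 4]
5: fault, evict 3, frames [4, 5]
3: fault, evict 4, frames [5, 3]
8: fault, evict 5, frames [3, 8]
3: hit
8: hit
2: fault, evict 3, frames [8, 2]
5: fault, evict 8, frames [2, 5]
2: hit
3: fault, evict 2, frames [5, 3]
5: hit
3: hit
8: fault, evict 5, frames [3, 8]
0: fault, evict 3, frames [8, 0]
3: fault, evict 8, frames [0, 3]
Hits: 5 of 16 references → 5/16 = 0.3125.

0.31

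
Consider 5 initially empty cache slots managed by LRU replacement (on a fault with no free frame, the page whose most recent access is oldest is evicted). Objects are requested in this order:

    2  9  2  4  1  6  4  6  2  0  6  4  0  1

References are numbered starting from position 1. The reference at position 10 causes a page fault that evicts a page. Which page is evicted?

pos 1: 2: miss, frames {2}
pos 2: 9: miss, frames {2,9}
pos 3: 2: hit
pos 4: 4: miss, frames {9,2,4}
pos 5: 1: miss, frames {9,2,4,1}
pos 6: 6: miss, frames {9,2,4,1,6}
pos 7: 4: hit
pos 8: 6: hit
pos 9: 2: hit
pos 10: 0: miss, evict 9, frames {1,4,6,2,0}
At position 10, page 9 is evicted.

9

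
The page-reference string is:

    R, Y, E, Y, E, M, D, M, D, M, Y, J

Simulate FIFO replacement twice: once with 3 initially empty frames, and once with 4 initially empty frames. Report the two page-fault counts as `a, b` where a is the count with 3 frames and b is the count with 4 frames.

7, 6

3 frames: F F F . . F F . . . F F → 7 faults.
4 frames: F F F . . F F . . . . F → 6 faults.
6 < 7: adding a frame reduced faults, as is typical.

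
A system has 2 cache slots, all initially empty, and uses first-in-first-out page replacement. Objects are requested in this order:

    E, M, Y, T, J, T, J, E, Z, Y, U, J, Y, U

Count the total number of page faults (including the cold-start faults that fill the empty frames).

E -> fault, frames {E}
M -> fault, frames {E,M}
Y -> fault, evict E, frames {M,Y}
T -> fault, evict M, frames {Y,T}
J -> fault, evict Y, frames {T,J}
T -> hit
J -> hit
E -> fault, evict T, frames {J,E}
Z -> fault, evict J, frames {E,Z}
Y -> fault, evict E, frames {Z,Y}
U -> fault, evict Z, frames {Y,U}
J -> fault, evict Y, frames {U,J}
Y -> fault, evict U, frames {J,Y}
U -> fault, evict J, frames {Y,U}
Page faults: 12.

12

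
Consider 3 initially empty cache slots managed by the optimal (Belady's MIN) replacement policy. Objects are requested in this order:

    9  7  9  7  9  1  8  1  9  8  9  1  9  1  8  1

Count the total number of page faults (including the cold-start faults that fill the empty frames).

9 -> fault, frames (9)
7 -> fault, frames (9 7)
9 -> hit
7 -> hit
9 -> hit
1 -> fault, frames (9 7 1)
8 -> fault, evict 7, frames (9 1 8)
1 -> hit
9 -> hit
8 -> hit
9 -> hit
1 -> hit
9 -> hit
1 -> hit
8 -> hit
1 -> hit
Page faults: 4.

4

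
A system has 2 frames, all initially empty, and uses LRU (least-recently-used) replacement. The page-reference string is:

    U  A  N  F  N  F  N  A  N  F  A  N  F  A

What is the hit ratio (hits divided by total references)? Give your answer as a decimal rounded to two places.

0.29

U: fault, frames {U}
A: fault, frames {U,A}
N: fault, evict U, frames {A,N}
F: fault, evict A, frames {N,F}
N: hit
F: hit
N: hit
A: fault, evict F, frames {N,A}
N: hit
F: fault, evict A, frames {N,F}
A: fault, evict N, frames {F,A}
N: fault, evict F, frames {A,N}
F: fault, evict A, frames {N,F}
A: fault, evict N, frames {F,A}
Hits: 4 of 14 references → 4/14 = 0.2857.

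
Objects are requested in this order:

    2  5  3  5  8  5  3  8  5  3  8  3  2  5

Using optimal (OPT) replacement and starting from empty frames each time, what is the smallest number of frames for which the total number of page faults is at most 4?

f=1: 14 faults
f=2: 9 faults
f=3: 5 faults
f=4: 4 faults
Smallest f with faults ≤ 4 is 4.

4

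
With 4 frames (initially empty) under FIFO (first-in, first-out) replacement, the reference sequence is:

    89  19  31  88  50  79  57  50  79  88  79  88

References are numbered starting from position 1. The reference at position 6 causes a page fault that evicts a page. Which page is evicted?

pos 1: 89 → miss, frames {89}
pos 2: 19 → miss, frames {89,19}
pos 3: 31 → miss, frames {89,19,31}
pos 4: 88 → miss, frames {89,19,31,88}
pos 5: 50 → miss, evict 89, frames {19,31,88,50}
pos 6: 79 → miss, evict 19, frames {31,88,50,79}
At position 6, page 19 is evicted.

19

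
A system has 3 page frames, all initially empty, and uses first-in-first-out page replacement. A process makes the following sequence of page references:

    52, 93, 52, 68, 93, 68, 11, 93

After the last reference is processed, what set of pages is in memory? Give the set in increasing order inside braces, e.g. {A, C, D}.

52 -> fault, frames {52}
93 -> fault, frames {52,93}
52 -> hit
68 -> fault, frames {52,93,68}
93 -> hit
68 -> hit
11 -> fault, evict 52, frames {93,68,11}
93 -> hit

{11, 68, 93}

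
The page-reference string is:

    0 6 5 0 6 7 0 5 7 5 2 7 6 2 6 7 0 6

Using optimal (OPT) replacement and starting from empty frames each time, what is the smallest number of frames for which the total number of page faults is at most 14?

f=1: 18 faults
f=2: 10 faults
f=3: 7 faults
f=4: 5 faults
f=5: 5 faults
Smallest f with faults ≤ 14 is 2.

2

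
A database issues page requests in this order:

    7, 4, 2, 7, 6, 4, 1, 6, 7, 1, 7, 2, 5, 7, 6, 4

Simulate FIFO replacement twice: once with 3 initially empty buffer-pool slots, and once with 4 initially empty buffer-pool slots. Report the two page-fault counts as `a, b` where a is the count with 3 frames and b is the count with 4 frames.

3 frames: F F F . F . F . F . . F F . F F → 10 faults.
4 frames: F F F . F . F . F . . . F . . F → 8 faults.
8 < 10: adding a frame reduced faults, as is typical.

10, 8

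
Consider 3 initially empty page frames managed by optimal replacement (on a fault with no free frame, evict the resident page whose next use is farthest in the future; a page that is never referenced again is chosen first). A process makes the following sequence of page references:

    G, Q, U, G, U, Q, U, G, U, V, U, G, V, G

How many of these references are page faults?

4

G: miss, frames {G}
Q: miss, frames {G,Q}
U: miss, frames {G,Q,U}
G: hit
U: hit
Q: hit
U: hit
G: hit
U: hit
V: miss, evict Q, frames {G,U,V}
U: hit
G: hit
V: hit
G: hit
Page faults: 4.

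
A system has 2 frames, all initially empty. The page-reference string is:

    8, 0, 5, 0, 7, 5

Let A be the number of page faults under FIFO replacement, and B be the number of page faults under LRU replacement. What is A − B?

-1

Under FIFO: F F F . F . → 4 faults.
Under LRU: F F F . F F → 5 faults.
A − B = 4 − 5 = -1.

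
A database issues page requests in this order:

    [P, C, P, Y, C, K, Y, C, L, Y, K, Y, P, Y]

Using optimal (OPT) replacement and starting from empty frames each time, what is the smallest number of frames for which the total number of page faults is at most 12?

2

f=1: 14 faults
f=2: 8 faults
f=3: 6 faults
f=4: 5 faults
f=5: 5 faults
Smallest f with faults ≤ 12 is 2.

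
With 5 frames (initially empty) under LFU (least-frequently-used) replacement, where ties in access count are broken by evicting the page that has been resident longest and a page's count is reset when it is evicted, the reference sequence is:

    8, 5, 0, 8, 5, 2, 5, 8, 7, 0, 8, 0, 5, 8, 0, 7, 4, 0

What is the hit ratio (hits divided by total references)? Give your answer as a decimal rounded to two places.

8 -> miss, frames {8}
5 -> miss, frames {8,5}
0 -> miss, frames {8,5,0}
8 -> hit
5 -> hit
2 -> miss, frames {8,5,0,2}
5 -> hit
8 -> hit
7 -> miss, frames {8,5,0,2,7}
0 -> hit
8 -> hit
0 -> hit
5 -> hit
8 -> hit
0 -> hit
7 -> hit
4 -> miss, evict 2, frames {8,5,0,7,4}
0 -> hit
Hits: 12 of 18 references → 12/18 = 0.6667.

0.67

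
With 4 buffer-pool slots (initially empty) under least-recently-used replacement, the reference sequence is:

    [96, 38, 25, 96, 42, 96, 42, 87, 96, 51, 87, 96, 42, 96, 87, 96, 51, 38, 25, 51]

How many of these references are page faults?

8

96 -> miss, frames (96)
38 -> miss, frames (96 38)
25 -> miss, frames (96 38 25)
96 -> hit
42 -> miss, frames (38 25 96 42)
96 -> hit
42 -> hit
87 -> miss, evict 38, frames (25 96 42 87)
96 -> hit
51 -> miss, evict 25, frames (42 87 96 51)
87 -> hit
96 -> hit
42 -> hit
96 -> hit
87 -> hit
96 -> hit
51 -> hit
38 -> miss, evict 42, frames (87 96 51 38)
25 -> miss, evict 87, frames (96 51 38 25)
51 -> hit
Page faults: 8.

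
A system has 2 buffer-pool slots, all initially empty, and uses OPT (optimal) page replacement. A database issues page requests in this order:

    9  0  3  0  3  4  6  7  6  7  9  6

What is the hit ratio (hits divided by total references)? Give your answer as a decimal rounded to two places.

9: miss, frames (9)
0: miss, frames (9 0)
3: miss, evict 9, frames (0 3)
0: hit
3: hit
4: miss, evict 3, frames (0 4)
6: miss, evict 4, frames (0 6)
7: miss, evict 0, frames (6 7)
6: hit
7: hit
9: miss, evict 7, frames (6 9)
6: hit
Hits: 5 of 12 references → 5/12 = 0.4167.

0.42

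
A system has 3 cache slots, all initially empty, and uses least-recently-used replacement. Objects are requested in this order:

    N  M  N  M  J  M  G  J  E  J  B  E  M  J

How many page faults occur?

8

N → miss, frames (N)
M → miss, frames (N M)
N → hit
M → hit
J → miss, frames (N M J)
M → hit
G → miss, evict N, frames (J M G)
J → hit
E → miss, evict M, frames (G J E)
J → hit
B → miss, evict G, frames (E J B)
E → hit
M → miss, evict J, frames (B E M)
J → miss, evict B, frames (E M J)
Page faults: 8.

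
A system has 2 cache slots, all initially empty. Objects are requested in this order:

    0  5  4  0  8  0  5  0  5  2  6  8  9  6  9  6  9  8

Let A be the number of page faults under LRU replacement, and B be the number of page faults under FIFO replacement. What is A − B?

Under LRU: F F F F F . F . . F F F F F . . . F → 12 faults.
Under FIFO: F F F F F . F F . F F F F F . . . F → 13 faults.
A − B = 12 − 13 = -1.

-1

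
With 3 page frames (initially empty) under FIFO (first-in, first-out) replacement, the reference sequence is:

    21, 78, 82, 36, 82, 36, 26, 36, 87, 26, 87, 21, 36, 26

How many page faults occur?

9

21 → fault, frames {21}
78 → fault, frames {21,78}
82 → fault, frames {21,78,82}
36 → fault, evict 21, frames {78,82,36}
82 → hit
36 → hit
26 → fault, evict 78, frames {82,36,26}
36 → hit
87 → fault, evict 82, frames {36,26,87}
26 → hit
87 → hit
21 → fault, evict 36, frames {26,87,21}
36 → fault, evict 26, frames {87,21,36}
26 → fault, evict 87, frames {21,36,26}
Page faults: 9.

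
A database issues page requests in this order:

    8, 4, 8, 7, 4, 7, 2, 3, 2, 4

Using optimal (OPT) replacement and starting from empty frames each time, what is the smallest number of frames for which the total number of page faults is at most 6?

2

f=1: 10 faults
f=2: 6 faults
f=3: 5 faults
f=4: 5 faults
f=5: 5 faults
Smallest f with faults ≤ 6 is 2.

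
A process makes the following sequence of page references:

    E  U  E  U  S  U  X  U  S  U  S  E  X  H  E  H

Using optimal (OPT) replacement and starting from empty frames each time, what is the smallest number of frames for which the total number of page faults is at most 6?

f=1: 16 faults
f=2: 8 faults
f=3: 6 faults
f=4: 5 faults
f=5: 5 faults
Smallest f with faults ≤ 6 is 3.

3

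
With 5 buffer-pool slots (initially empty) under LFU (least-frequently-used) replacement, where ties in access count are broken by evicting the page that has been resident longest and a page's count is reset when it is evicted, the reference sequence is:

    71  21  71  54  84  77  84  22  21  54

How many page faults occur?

71 → fault, frames {71}
21 → fault, frames {71,21}
71 → hit
54 → fault, frames {71,21,54}
84 → fault, frames {71,21,54,84}
77 → fault, frames {71,21,54,84,77}
84 → hit
22 → fault, evict 21, frames {71,54,84,77,22}
21 → fault, evict 54, frames {71,84,77,22,21}
54 → fault, evict 77, frames {71,84,22,21,54}
Page faults: 8.

8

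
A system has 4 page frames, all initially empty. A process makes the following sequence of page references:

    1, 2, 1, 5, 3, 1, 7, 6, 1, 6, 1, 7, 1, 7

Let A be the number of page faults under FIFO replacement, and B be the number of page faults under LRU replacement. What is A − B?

Under FIFO: F F . F F . F F F . . . . . → 7 faults.
Under LRU: F F . F F . F F . . . . . . → 6 faults.
A − B = 7 − 6 = 1.

1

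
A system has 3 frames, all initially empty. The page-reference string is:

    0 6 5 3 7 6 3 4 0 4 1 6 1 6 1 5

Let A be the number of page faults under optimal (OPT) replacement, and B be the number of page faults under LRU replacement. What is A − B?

-2

Under OPT: F F F F F . . F F . F . . . . F → 9 faults.
Under LRU: F F F F F F . F F . F F . . . F → 11 faults.
A − B = 9 − 11 = -2.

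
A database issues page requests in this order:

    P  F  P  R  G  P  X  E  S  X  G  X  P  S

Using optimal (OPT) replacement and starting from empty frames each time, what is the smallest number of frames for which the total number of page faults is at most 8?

f=1: 14 faults
f=2: 10 faults
f=3: 8 faults
f=4: 7 faults
f=5: 7 faults
f=6: 7 faults
f=7: 7 faults
Smallest f with faults ≤ 8 is 3.

3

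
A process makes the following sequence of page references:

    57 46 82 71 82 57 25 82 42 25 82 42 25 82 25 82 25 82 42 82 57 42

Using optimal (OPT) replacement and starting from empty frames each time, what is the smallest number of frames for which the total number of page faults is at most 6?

f=1: 22 faults
f=2: 11 faults
f=3: 7 faults
f=4: 6 faults
f=5: 6 faults
f=6: 6 faults
Smallest f with faults ≤ 6 is 4.

4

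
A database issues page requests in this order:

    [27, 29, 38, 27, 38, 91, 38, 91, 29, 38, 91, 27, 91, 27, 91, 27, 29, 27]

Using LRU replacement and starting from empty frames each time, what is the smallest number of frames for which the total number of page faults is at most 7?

3

f=1: 18 faults
f=2: 10 faults
f=3: 7 faults
f=4: 4 faults
Smallest f with faults ≤ 7 is 3.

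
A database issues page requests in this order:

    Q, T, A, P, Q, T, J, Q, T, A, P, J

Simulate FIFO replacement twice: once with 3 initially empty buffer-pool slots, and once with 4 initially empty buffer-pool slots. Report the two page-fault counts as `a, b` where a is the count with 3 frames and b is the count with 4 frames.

9, 10

3 frames: F F F F F F F . . F F . → 9 faults.
4 frames: F F F F . . F F F F F F → 10 faults.
10 > 9: adding a frame increased faults — Belady's anomaly.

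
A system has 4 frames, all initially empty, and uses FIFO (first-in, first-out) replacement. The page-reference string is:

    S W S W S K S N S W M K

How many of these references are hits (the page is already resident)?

S: miss, frames (S)
W: miss, frames (S W)
S: hit
W: hit
S: hit
K: miss, frames (S W K)
S: hit
N: miss, frames (S W K N)
S: hit
W: hit
M: miss, evict S, frames (W K N M)
K: hit
Hits: 7.

7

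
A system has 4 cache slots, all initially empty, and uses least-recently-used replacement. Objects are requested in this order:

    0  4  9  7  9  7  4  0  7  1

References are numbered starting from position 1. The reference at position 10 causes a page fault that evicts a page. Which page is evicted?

pos 1: 0: miss, frames (0)
pos 2: 4: miss, frames (0 4)
pos 3: 9: miss, frames (0 4 9)
pos 4: 7: miss, frames (0 4 9 7)
pos 5: 9: hit
pos 6: 7: hit
pos 7: 4: hit
pos 8: 0: hit
pos 9: 7: hit
pos 10: 1: miss, evict 9, frames (4 0 7 1)
At position 10, page 9 is evicted.

9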